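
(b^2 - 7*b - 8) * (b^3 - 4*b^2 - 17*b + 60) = b^5 - 11*b^4 + 3*b^3 + 211*b^2 - 284*b - 480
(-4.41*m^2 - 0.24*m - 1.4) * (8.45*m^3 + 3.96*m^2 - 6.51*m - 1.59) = -37.2645*m^5 - 19.4916*m^4 + 15.9287*m^3 + 3.0303*m^2 + 9.4956*m + 2.226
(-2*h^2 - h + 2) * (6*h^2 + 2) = -12*h^4 - 6*h^3 + 8*h^2 - 2*h + 4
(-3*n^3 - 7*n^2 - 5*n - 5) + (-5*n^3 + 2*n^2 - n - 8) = -8*n^3 - 5*n^2 - 6*n - 13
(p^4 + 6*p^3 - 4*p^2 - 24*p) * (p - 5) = p^5 + p^4 - 34*p^3 - 4*p^2 + 120*p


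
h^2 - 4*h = h*(h - 4)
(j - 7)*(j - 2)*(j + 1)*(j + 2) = j^4 - 6*j^3 - 11*j^2 + 24*j + 28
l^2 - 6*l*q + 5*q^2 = (l - 5*q)*(l - q)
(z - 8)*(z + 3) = z^2 - 5*z - 24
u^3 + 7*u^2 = u^2*(u + 7)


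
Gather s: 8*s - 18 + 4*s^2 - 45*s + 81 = 4*s^2 - 37*s + 63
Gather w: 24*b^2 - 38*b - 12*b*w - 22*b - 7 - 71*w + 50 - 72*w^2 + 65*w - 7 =24*b^2 - 60*b - 72*w^2 + w*(-12*b - 6) + 36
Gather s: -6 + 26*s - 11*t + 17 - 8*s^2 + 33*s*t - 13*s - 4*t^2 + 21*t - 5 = -8*s^2 + s*(33*t + 13) - 4*t^2 + 10*t + 6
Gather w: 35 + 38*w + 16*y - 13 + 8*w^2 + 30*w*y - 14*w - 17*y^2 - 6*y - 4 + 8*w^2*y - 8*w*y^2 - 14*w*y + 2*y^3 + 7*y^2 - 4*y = w^2*(8*y + 8) + w*(-8*y^2 + 16*y + 24) + 2*y^3 - 10*y^2 + 6*y + 18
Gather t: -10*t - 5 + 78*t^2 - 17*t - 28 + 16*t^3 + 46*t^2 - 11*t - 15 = 16*t^3 + 124*t^2 - 38*t - 48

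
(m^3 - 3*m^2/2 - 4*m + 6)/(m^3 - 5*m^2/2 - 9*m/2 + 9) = (m - 2)/(m - 3)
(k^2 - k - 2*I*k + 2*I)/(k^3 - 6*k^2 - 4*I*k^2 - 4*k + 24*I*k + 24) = (k - 1)/(k^2 - 2*k*(3 + I) + 12*I)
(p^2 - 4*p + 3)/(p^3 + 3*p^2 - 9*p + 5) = (p - 3)/(p^2 + 4*p - 5)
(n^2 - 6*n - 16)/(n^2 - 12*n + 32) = (n + 2)/(n - 4)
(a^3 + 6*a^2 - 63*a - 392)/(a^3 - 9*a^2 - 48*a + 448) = (a + 7)/(a - 8)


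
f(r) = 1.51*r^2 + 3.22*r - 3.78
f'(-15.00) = -42.08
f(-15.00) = 287.67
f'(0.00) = 3.22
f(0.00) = -3.78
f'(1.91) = 8.99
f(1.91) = 7.88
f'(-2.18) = -3.36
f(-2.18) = -3.62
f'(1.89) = 8.93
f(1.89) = 7.70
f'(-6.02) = -14.96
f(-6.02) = 31.56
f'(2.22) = 9.92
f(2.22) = 10.81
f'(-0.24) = 2.50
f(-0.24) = -4.47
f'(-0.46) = 1.83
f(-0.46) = -4.94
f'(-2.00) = -2.82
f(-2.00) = -4.18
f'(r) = 3.02*r + 3.22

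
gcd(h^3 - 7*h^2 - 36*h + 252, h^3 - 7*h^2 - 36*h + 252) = h^3 - 7*h^2 - 36*h + 252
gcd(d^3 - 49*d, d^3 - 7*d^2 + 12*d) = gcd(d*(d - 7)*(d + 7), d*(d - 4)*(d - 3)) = d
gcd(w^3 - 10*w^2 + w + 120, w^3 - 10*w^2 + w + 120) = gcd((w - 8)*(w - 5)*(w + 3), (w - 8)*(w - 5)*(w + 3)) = w^3 - 10*w^2 + w + 120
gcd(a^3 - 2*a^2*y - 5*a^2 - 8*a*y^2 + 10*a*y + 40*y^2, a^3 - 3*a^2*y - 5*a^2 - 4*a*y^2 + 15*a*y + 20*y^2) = -a^2 + 4*a*y + 5*a - 20*y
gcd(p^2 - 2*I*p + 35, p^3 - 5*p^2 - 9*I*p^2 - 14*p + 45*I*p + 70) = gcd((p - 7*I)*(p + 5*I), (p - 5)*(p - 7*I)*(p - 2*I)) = p - 7*I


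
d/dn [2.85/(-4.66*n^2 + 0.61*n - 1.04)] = (26.562*n - 1.7385)/(4.66*n^2 - 0.61*n + 1.04)^2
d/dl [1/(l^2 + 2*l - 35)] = 2*(-l - 1)/(l^2 + 2*l - 35)^2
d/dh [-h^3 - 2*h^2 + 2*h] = -3*h^2 - 4*h + 2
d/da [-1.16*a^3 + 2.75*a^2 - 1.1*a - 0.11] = -3.48*a^2 + 5.5*a - 1.1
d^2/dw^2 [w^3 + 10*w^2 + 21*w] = 6*w + 20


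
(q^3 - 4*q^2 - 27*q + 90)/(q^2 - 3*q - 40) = (q^2 - 9*q + 18)/(q - 8)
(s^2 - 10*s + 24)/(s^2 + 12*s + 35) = (s^2 - 10*s + 24)/(s^2 + 12*s + 35)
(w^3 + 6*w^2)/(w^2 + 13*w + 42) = w^2/(w + 7)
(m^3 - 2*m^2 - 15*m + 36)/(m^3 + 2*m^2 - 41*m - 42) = (m^3 - 2*m^2 - 15*m + 36)/(m^3 + 2*m^2 - 41*m - 42)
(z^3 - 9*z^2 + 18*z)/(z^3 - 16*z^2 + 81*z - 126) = z/(z - 7)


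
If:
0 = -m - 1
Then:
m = -1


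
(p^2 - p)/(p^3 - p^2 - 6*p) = (1 - p)/(-p^2 + p + 6)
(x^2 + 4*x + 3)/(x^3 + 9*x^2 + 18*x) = (x + 1)/(x*(x + 6))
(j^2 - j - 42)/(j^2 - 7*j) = (j + 6)/j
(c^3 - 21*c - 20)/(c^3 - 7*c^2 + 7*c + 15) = (c + 4)/(c - 3)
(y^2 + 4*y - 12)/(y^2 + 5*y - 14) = (y + 6)/(y + 7)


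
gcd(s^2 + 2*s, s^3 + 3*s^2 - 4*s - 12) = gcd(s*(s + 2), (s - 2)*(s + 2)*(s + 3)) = s + 2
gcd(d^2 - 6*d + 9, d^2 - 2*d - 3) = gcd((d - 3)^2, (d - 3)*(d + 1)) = d - 3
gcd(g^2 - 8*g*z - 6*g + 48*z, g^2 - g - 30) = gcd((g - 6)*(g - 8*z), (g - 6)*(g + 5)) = g - 6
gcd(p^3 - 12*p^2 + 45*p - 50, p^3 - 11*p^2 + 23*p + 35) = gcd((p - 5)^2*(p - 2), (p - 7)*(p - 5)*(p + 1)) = p - 5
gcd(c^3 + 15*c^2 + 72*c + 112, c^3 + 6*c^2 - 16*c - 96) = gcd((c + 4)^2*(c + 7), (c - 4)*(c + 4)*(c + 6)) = c + 4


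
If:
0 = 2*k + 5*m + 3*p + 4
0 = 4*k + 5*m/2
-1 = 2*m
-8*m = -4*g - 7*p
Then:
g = 23/96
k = 5/16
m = -1/2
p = -17/24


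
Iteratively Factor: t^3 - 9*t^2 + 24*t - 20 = (t - 5)*(t^2 - 4*t + 4) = (t - 5)*(t - 2)*(t - 2)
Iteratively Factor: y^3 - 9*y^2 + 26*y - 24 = (y - 3)*(y^2 - 6*y + 8) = (y - 3)*(y - 2)*(y - 4)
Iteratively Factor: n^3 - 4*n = (n + 2)*(n^2 - 2*n) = n*(n + 2)*(n - 2)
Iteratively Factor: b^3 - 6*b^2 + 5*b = (b - 5)*(b^2 - b) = (b - 5)*(b - 1)*(b)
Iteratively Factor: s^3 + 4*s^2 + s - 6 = (s + 2)*(s^2 + 2*s - 3) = (s + 2)*(s + 3)*(s - 1)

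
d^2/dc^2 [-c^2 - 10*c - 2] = -2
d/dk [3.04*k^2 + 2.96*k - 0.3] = 6.08*k + 2.96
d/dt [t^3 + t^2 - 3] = t*(3*t + 2)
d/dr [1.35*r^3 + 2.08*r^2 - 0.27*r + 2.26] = 4.05*r^2 + 4.16*r - 0.27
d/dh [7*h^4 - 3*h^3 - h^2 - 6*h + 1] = 28*h^3 - 9*h^2 - 2*h - 6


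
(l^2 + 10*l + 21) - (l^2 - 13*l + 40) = 23*l - 19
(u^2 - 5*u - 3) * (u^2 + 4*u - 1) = u^4 - u^3 - 24*u^2 - 7*u + 3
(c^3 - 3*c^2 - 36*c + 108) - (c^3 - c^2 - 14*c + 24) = -2*c^2 - 22*c + 84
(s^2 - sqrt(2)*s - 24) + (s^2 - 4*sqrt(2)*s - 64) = 2*s^2 - 5*sqrt(2)*s - 88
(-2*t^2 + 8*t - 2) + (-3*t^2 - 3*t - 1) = -5*t^2 + 5*t - 3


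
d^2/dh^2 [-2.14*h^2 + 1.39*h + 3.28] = -4.28000000000000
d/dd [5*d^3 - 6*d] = 15*d^2 - 6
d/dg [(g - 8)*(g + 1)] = 2*g - 7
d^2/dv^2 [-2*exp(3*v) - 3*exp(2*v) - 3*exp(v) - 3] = (-18*exp(2*v) - 12*exp(v) - 3)*exp(v)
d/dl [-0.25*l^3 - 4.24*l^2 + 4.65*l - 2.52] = -0.75*l^2 - 8.48*l + 4.65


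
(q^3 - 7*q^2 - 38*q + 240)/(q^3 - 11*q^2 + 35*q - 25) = (q^2 - 2*q - 48)/(q^2 - 6*q + 5)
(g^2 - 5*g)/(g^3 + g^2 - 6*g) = (g - 5)/(g^2 + g - 6)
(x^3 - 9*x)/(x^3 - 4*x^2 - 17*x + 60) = x*(x + 3)/(x^2 - x - 20)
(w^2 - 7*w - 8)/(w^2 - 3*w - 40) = (w + 1)/(w + 5)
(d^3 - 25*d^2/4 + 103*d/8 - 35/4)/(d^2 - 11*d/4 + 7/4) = (d^2 - 9*d/2 + 5)/(d - 1)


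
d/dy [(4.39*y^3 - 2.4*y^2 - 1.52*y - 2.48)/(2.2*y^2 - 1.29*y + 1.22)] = (9.658*y^4 - 11.3262*y^3 + 22.5074*y^2 + 5.056*y - 5.0536)/(4.84*y^4 - 5.676*y^3 + 7.0321*y^2 - 3.1476*y + 1.4884)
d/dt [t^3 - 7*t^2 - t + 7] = 3*t^2 - 14*t - 1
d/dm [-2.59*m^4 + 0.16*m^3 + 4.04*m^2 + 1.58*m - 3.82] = -10.36*m^3 + 0.48*m^2 + 8.08*m + 1.58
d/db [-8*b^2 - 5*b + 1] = -16*b - 5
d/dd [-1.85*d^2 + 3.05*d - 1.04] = 3.05 - 3.7*d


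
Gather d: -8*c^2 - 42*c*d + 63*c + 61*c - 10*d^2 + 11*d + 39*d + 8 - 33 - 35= -8*c^2 + 124*c - 10*d^2 + d*(50 - 42*c) - 60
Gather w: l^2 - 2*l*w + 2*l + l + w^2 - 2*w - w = l^2 + 3*l + w^2 + w*(-2*l - 3)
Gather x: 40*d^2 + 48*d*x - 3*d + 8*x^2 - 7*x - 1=40*d^2 - 3*d + 8*x^2 + x*(48*d - 7) - 1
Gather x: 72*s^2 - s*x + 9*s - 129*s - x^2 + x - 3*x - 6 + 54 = 72*s^2 - 120*s - x^2 + x*(-s - 2) + 48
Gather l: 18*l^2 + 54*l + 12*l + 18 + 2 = 18*l^2 + 66*l + 20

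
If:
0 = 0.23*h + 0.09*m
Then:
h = -0.391304347826087*m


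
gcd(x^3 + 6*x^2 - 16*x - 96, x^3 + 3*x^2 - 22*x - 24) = x^2 + 2*x - 24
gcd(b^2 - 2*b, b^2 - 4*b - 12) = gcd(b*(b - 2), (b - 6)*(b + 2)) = 1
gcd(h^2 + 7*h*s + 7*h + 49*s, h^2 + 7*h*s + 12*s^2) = 1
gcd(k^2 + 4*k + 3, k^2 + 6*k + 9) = k + 3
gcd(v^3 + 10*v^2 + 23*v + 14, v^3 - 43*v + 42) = v + 7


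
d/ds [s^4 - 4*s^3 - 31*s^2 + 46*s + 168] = 4*s^3 - 12*s^2 - 62*s + 46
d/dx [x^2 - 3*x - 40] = 2*x - 3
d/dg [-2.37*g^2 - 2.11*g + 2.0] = -4.74*g - 2.11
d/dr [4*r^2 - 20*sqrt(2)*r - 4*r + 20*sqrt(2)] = 8*r - 20*sqrt(2) - 4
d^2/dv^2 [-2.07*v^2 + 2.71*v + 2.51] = -4.14000000000000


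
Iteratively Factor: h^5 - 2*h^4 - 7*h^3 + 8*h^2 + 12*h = (h - 3)*(h^4 + h^3 - 4*h^2 - 4*h) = (h - 3)*(h + 2)*(h^3 - h^2 - 2*h) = h*(h - 3)*(h + 2)*(h^2 - h - 2) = h*(h - 3)*(h + 1)*(h + 2)*(h - 2)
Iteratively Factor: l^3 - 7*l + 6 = (l - 1)*(l^2 + l - 6) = (l - 2)*(l - 1)*(l + 3)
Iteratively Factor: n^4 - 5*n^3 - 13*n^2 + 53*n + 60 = (n + 3)*(n^3 - 8*n^2 + 11*n + 20) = (n - 4)*(n + 3)*(n^2 - 4*n - 5) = (n - 4)*(n + 1)*(n + 3)*(n - 5)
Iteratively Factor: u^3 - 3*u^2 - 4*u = (u + 1)*(u^2 - 4*u) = (u - 4)*(u + 1)*(u)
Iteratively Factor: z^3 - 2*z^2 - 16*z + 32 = (z - 2)*(z^2 - 16) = (z - 4)*(z - 2)*(z + 4)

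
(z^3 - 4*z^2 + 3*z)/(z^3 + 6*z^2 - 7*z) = (z - 3)/(z + 7)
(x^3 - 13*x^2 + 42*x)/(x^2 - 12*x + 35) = x*(x - 6)/(x - 5)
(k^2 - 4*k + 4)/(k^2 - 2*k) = (k - 2)/k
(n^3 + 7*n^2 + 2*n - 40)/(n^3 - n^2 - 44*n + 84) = (n^2 + 9*n + 20)/(n^2 + n - 42)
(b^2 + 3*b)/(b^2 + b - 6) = b/(b - 2)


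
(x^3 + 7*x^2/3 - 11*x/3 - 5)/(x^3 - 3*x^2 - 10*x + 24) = (3*x^2 - 2*x - 5)/(3*(x^2 - 6*x + 8))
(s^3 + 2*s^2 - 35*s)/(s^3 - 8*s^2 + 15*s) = (s + 7)/(s - 3)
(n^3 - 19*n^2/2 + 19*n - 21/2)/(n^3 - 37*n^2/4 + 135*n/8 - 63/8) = 4*(n - 1)/(4*n - 3)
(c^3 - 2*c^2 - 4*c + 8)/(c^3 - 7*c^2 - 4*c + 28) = (c - 2)/(c - 7)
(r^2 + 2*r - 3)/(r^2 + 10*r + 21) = (r - 1)/(r + 7)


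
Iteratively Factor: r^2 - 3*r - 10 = (r - 5)*(r + 2)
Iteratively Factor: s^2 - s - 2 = (s - 2)*(s + 1)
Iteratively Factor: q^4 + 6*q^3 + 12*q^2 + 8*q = (q + 2)*(q^3 + 4*q^2 + 4*q) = (q + 2)^2*(q^2 + 2*q) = q*(q + 2)^2*(q + 2)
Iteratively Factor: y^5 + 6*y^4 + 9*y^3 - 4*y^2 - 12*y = (y + 3)*(y^4 + 3*y^3 - 4*y) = (y + 2)*(y + 3)*(y^3 + y^2 - 2*y) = (y - 1)*(y + 2)*(y + 3)*(y^2 + 2*y) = (y - 1)*(y + 2)^2*(y + 3)*(y)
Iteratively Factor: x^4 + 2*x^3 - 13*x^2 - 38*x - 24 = (x - 4)*(x^3 + 6*x^2 + 11*x + 6) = (x - 4)*(x + 1)*(x^2 + 5*x + 6) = (x - 4)*(x + 1)*(x + 2)*(x + 3)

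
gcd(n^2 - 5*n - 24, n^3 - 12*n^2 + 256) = n - 8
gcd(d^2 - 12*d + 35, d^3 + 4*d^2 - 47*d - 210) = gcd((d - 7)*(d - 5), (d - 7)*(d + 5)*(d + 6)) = d - 7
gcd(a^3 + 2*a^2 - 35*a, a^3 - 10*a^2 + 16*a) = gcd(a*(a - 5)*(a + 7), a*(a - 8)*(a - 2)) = a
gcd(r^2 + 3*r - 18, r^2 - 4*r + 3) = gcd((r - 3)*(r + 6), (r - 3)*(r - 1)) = r - 3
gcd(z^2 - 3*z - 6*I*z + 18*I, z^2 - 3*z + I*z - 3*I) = z - 3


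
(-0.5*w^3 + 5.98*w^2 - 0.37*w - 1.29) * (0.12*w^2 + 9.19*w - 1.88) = -0.06*w^5 - 3.8774*w^4 + 55.8518*w^3 - 14.7975*w^2 - 11.1595*w + 2.4252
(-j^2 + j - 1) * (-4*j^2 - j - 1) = 4*j^4 - 3*j^3 + 4*j^2 + 1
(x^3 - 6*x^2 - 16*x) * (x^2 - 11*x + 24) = x^5 - 17*x^4 + 74*x^3 + 32*x^2 - 384*x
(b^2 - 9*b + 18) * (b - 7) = b^3 - 16*b^2 + 81*b - 126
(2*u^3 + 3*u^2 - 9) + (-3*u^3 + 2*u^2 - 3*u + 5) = -u^3 + 5*u^2 - 3*u - 4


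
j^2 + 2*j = j*(j + 2)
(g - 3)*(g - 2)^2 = g^3 - 7*g^2 + 16*g - 12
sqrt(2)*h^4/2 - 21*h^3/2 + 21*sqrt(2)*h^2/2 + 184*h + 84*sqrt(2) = (h - 7*sqrt(2))*(h - 6*sqrt(2))*(h + 2*sqrt(2))*(sqrt(2)*h/2 + 1/2)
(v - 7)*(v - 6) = v^2 - 13*v + 42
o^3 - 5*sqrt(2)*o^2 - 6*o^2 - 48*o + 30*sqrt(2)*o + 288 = (o - 6)*(o - 8*sqrt(2))*(o + 3*sqrt(2))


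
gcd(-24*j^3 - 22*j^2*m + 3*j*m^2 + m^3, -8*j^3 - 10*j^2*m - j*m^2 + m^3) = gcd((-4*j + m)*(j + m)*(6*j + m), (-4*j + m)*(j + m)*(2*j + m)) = 4*j^2 + 3*j*m - m^2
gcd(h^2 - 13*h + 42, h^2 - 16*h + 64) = 1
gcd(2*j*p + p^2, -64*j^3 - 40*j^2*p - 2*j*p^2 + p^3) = 2*j + p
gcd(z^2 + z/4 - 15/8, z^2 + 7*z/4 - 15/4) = z - 5/4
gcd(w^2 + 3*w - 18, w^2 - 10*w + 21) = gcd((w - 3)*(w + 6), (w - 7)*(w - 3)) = w - 3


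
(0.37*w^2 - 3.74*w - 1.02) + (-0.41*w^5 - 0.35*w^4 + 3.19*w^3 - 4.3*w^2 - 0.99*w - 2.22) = -0.41*w^5 - 0.35*w^4 + 3.19*w^3 - 3.93*w^2 - 4.73*w - 3.24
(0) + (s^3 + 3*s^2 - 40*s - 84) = s^3 + 3*s^2 - 40*s - 84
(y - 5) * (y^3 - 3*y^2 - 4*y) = y^4 - 8*y^3 + 11*y^2 + 20*y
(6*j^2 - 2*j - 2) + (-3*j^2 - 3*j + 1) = 3*j^2 - 5*j - 1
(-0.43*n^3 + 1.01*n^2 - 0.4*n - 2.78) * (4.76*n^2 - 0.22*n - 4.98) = -2.0468*n^5 + 4.9022*n^4 + 0.0152*n^3 - 18.1746*n^2 + 2.6036*n + 13.8444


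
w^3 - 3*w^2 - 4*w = w*(w - 4)*(w + 1)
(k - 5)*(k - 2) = k^2 - 7*k + 10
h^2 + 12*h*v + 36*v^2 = (h + 6*v)^2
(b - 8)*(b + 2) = b^2 - 6*b - 16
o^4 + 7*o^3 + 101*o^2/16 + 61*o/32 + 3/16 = (o + 1/4)^2*(o + 1/2)*(o + 6)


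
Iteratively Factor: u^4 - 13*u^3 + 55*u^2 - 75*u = (u - 5)*(u^3 - 8*u^2 + 15*u) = (u - 5)^2*(u^2 - 3*u) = u*(u - 5)^2*(u - 3)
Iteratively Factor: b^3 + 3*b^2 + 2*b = (b + 1)*(b^2 + 2*b) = b*(b + 1)*(b + 2)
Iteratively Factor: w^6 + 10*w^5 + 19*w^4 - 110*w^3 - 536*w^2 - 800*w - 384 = (w + 3)*(w^5 + 7*w^4 - 2*w^3 - 104*w^2 - 224*w - 128) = (w + 3)*(w + 4)*(w^4 + 3*w^3 - 14*w^2 - 48*w - 32) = (w - 4)*(w + 3)*(w + 4)*(w^3 + 7*w^2 + 14*w + 8) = (w - 4)*(w + 2)*(w + 3)*(w + 4)*(w^2 + 5*w + 4) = (w - 4)*(w + 1)*(w + 2)*(w + 3)*(w + 4)*(w + 4)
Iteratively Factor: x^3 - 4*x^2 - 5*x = (x - 5)*(x^2 + x) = (x - 5)*(x + 1)*(x)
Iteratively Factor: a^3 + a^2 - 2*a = (a)*(a^2 + a - 2) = a*(a + 2)*(a - 1)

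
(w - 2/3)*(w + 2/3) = w^2 - 4/9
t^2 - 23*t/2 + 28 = (t - 8)*(t - 7/2)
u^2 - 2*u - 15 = (u - 5)*(u + 3)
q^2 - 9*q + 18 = (q - 6)*(q - 3)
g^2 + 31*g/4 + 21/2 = (g + 7/4)*(g + 6)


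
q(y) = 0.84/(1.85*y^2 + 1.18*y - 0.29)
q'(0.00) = -11.79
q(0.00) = -2.90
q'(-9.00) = 0.00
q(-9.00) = 0.01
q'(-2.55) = 0.09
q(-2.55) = 0.10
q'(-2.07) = 0.20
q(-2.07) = 0.16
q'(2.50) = -0.04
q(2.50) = 0.06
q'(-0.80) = 598.08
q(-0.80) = -16.80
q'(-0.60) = 7.93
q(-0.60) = -2.53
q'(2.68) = -0.04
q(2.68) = 0.05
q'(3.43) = -0.02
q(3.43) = 0.03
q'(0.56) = -3.02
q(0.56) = 0.88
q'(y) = 0.84*(-3.7*y - 1.18)/(1.85*y^2 + 1.18*y - 0.29)^2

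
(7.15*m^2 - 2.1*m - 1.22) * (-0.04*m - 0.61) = -0.286*m^3 - 4.2775*m^2 + 1.3298*m + 0.7442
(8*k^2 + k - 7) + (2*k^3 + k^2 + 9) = 2*k^3 + 9*k^2 + k + 2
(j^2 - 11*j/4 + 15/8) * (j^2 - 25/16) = j^4 - 11*j^3/4 + 5*j^2/16 + 275*j/64 - 375/128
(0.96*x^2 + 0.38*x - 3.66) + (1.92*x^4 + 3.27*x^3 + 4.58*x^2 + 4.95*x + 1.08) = 1.92*x^4 + 3.27*x^3 + 5.54*x^2 + 5.33*x - 2.58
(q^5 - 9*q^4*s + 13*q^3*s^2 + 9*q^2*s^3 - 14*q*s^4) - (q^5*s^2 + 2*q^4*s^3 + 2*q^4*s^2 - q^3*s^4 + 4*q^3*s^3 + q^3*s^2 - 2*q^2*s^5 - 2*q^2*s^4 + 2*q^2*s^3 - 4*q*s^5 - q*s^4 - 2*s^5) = -q^5*s^2 + q^5 - 2*q^4*s^3 - 2*q^4*s^2 - 9*q^4*s + q^3*s^4 - 4*q^3*s^3 + 12*q^3*s^2 + 2*q^2*s^5 + 2*q^2*s^4 + 7*q^2*s^3 + 4*q*s^5 - 13*q*s^4 + 2*s^5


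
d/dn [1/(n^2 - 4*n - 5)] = 2*(2 - n)/(-n^2 + 4*n + 5)^2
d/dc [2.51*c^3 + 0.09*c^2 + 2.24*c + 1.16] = 7.53*c^2 + 0.18*c + 2.24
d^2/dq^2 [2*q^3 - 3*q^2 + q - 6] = 12*q - 6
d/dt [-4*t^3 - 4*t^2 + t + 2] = -12*t^2 - 8*t + 1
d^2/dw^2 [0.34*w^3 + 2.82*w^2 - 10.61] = 2.04*w + 5.64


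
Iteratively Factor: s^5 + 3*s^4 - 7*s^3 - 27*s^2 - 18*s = (s + 1)*(s^4 + 2*s^3 - 9*s^2 - 18*s) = (s - 3)*(s + 1)*(s^3 + 5*s^2 + 6*s) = (s - 3)*(s + 1)*(s + 3)*(s^2 + 2*s) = (s - 3)*(s + 1)*(s + 2)*(s + 3)*(s)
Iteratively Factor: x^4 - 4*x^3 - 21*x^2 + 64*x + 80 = (x + 1)*(x^3 - 5*x^2 - 16*x + 80) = (x - 4)*(x + 1)*(x^2 - x - 20) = (x - 4)*(x + 1)*(x + 4)*(x - 5)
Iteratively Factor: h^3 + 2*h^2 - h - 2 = (h + 2)*(h^2 - 1) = (h - 1)*(h + 2)*(h + 1)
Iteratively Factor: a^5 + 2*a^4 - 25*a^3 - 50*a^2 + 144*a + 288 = (a + 4)*(a^4 - 2*a^3 - 17*a^2 + 18*a + 72) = (a + 2)*(a + 4)*(a^3 - 4*a^2 - 9*a + 36) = (a - 3)*(a + 2)*(a + 4)*(a^2 - a - 12) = (a - 4)*(a - 3)*(a + 2)*(a + 4)*(a + 3)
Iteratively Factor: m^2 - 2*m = (m - 2)*(m)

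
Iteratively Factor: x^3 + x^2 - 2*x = (x)*(x^2 + x - 2) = x*(x + 2)*(x - 1)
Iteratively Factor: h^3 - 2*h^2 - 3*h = (h - 3)*(h^2 + h) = h*(h - 3)*(h + 1)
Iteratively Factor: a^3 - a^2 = (a)*(a^2 - a) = a^2*(a - 1)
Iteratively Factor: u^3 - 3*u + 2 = (u + 2)*(u^2 - 2*u + 1) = (u - 1)*(u + 2)*(u - 1)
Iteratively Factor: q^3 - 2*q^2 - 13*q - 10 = (q + 2)*(q^2 - 4*q - 5) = (q - 5)*(q + 2)*(q + 1)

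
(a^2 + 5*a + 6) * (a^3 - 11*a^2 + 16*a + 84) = a^5 - 6*a^4 - 33*a^3 + 98*a^2 + 516*a + 504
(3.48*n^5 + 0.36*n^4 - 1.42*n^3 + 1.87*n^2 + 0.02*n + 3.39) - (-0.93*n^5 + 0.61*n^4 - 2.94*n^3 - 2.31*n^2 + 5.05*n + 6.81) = 4.41*n^5 - 0.25*n^4 + 1.52*n^3 + 4.18*n^2 - 5.03*n - 3.42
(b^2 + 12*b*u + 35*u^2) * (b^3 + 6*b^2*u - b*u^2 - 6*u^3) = b^5 + 18*b^4*u + 106*b^3*u^2 + 192*b^2*u^3 - 107*b*u^4 - 210*u^5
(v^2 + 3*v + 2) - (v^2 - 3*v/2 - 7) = 9*v/2 + 9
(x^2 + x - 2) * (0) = 0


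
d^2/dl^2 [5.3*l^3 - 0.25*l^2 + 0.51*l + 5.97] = 31.8*l - 0.5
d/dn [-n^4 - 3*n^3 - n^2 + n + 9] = -4*n^3 - 9*n^2 - 2*n + 1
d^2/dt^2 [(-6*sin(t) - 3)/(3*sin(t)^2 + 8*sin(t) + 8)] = 6*(9*sin(t)^5 - 6*sin(t)^4 - 126*sin(t)^3 - 107*sin(t)^2 + 104*sin(t) + 88)/(3*sin(t)^2 + 8*sin(t) + 8)^3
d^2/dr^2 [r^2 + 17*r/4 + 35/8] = 2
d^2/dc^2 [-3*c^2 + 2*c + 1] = -6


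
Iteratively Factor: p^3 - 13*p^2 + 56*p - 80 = (p - 5)*(p^2 - 8*p + 16) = (p - 5)*(p - 4)*(p - 4)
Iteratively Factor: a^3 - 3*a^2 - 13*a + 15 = (a - 5)*(a^2 + 2*a - 3) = (a - 5)*(a - 1)*(a + 3)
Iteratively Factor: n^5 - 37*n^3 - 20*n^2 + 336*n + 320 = (n + 4)*(n^4 - 4*n^3 - 21*n^2 + 64*n + 80) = (n + 1)*(n + 4)*(n^3 - 5*n^2 - 16*n + 80) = (n - 4)*(n + 1)*(n + 4)*(n^2 - n - 20) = (n - 4)*(n + 1)*(n + 4)^2*(n - 5)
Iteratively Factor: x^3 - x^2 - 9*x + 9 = (x - 1)*(x^2 - 9) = (x - 3)*(x - 1)*(x + 3)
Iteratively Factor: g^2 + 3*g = (g)*(g + 3)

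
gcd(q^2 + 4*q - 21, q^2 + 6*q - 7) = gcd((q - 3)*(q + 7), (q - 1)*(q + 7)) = q + 7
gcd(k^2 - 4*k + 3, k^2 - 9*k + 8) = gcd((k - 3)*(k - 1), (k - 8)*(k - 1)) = k - 1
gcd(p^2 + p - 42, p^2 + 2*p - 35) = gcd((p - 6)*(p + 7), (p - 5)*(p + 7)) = p + 7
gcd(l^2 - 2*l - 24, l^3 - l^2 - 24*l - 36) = l - 6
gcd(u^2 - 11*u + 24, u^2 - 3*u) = u - 3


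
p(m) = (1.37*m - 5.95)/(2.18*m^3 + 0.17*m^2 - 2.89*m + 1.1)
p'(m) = (1.37*m - 5.95)*(-6.54*m^2 - 0.34*m + 2.89)/(2.18*m^3 + 0.17*m^2 - 2.89*m + 1.1)^2 + 1.37/(2.18*m^3 + 0.17*m^2 - 2.89*m + 1.1)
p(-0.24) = -3.54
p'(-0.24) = -4.41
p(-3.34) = 0.15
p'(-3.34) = 0.13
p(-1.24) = -9.70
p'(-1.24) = 84.70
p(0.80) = -374.54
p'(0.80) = 45408.51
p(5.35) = 0.00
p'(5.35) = 0.00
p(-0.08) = -4.55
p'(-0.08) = -8.80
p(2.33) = -0.12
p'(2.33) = 0.24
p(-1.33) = -67.20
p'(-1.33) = 4790.98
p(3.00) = -0.03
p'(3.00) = 0.06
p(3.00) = -0.03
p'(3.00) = 0.06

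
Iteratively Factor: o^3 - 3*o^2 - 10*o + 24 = (o + 3)*(o^2 - 6*o + 8) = (o - 4)*(o + 3)*(o - 2)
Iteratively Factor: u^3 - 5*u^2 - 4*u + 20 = (u - 5)*(u^2 - 4) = (u - 5)*(u - 2)*(u + 2)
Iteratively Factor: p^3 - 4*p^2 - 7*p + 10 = (p + 2)*(p^2 - 6*p + 5) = (p - 1)*(p + 2)*(p - 5)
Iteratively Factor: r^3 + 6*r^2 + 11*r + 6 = (r + 2)*(r^2 + 4*r + 3) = (r + 2)*(r + 3)*(r + 1)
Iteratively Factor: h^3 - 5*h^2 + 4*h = (h)*(h^2 - 5*h + 4) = h*(h - 4)*(h - 1)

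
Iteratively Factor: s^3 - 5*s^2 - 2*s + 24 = (s + 2)*(s^2 - 7*s + 12) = (s - 4)*(s + 2)*(s - 3)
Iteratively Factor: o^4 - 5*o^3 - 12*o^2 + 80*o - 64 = (o - 4)*(o^3 - o^2 - 16*o + 16) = (o - 4)*(o + 4)*(o^2 - 5*o + 4) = (o - 4)*(o - 1)*(o + 4)*(o - 4)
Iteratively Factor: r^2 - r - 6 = (r + 2)*(r - 3)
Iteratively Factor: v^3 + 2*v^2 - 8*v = (v)*(v^2 + 2*v - 8) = v*(v - 2)*(v + 4)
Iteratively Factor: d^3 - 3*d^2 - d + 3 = (d + 1)*(d^2 - 4*d + 3) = (d - 1)*(d + 1)*(d - 3)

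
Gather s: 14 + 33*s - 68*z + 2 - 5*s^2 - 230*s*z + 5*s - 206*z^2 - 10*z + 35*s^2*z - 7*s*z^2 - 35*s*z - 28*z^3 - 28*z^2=s^2*(35*z - 5) + s*(-7*z^2 - 265*z + 38) - 28*z^3 - 234*z^2 - 78*z + 16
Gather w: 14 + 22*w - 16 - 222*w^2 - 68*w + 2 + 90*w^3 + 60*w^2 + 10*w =90*w^3 - 162*w^2 - 36*w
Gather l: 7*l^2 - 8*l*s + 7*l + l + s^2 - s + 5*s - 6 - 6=7*l^2 + l*(8 - 8*s) + s^2 + 4*s - 12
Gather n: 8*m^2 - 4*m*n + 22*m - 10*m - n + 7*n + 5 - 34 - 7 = 8*m^2 + 12*m + n*(6 - 4*m) - 36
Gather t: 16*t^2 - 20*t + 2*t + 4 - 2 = 16*t^2 - 18*t + 2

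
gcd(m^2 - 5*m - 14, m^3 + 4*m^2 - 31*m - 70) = m + 2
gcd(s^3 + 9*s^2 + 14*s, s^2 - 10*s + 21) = 1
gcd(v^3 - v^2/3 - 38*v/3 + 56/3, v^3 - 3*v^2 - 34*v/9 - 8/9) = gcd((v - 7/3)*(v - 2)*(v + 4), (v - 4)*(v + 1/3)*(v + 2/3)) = 1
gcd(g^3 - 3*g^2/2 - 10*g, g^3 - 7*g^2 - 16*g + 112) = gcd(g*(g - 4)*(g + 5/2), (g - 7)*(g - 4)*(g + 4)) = g - 4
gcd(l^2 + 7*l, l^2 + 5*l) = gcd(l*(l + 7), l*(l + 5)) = l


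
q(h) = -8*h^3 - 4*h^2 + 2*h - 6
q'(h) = -24*h^2 - 8*h + 2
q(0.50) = -7.00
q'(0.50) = -8.00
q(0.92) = -13.78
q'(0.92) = -25.67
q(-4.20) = 507.74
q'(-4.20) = -387.76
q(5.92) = -1794.14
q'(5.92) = -886.47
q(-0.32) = -6.79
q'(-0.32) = 2.10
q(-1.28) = 1.66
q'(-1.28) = -27.08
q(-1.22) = 0.13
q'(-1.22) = -23.96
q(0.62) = -8.20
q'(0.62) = -12.19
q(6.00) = -1866.00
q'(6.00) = -910.00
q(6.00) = -1866.00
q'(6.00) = -910.00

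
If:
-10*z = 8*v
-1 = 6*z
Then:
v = 5/24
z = -1/6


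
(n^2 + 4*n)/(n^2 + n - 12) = n/(n - 3)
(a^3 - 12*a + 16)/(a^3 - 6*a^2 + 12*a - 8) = (a + 4)/(a - 2)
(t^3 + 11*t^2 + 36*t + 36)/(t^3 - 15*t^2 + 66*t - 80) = (t^3 + 11*t^2 + 36*t + 36)/(t^3 - 15*t^2 + 66*t - 80)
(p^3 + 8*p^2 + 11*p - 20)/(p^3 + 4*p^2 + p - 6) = (p^2 + 9*p + 20)/(p^2 + 5*p + 6)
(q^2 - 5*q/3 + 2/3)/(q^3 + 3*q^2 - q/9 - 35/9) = 3*(3*q - 2)/(9*q^2 + 36*q + 35)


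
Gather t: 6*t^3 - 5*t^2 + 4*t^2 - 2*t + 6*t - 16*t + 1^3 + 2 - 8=6*t^3 - t^2 - 12*t - 5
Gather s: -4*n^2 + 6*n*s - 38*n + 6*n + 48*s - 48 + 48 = -4*n^2 - 32*n + s*(6*n + 48)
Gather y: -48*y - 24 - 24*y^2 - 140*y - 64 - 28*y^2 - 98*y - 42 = -52*y^2 - 286*y - 130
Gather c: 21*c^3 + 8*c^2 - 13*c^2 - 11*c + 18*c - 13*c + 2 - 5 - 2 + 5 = 21*c^3 - 5*c^2 - 6*c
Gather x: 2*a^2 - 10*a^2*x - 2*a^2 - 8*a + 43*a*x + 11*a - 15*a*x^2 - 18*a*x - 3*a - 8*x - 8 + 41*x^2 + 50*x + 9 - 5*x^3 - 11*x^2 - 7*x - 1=-5*x^3 + x^2*(30 - 15*a) + x*(-10*a^2 + 25*a + 35)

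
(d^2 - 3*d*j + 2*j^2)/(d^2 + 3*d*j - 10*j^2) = (d - j)/(d + 5*j)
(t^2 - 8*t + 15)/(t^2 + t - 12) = (t - 5)/(t + 4)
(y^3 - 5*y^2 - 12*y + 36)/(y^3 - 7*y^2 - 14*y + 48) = (y - 6)/(y - 8)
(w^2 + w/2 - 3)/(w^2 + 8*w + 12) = (w - 3/2)/(w + 6)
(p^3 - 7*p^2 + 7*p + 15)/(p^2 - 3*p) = p - 4 - 5/p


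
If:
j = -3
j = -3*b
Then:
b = 1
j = -3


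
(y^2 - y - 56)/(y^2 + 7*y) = (y - 8)/y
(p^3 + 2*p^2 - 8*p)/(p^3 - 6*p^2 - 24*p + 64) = p/(p - 8)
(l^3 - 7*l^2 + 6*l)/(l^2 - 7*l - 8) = l*(-l^2 + 7*l - 6)/(-l^2 + 7*l + 8)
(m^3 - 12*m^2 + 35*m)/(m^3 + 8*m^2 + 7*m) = (m^2 - 12*m + 35)/(m^2 + 8*m + 7)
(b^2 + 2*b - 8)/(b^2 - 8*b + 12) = (b + 4)/(b - 6)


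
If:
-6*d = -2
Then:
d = 1/3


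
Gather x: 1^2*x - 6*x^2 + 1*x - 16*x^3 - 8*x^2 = -16*x^3 - 14*x^2 + 2*x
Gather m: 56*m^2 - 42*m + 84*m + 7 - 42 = 56*m^2 + 42*m - 35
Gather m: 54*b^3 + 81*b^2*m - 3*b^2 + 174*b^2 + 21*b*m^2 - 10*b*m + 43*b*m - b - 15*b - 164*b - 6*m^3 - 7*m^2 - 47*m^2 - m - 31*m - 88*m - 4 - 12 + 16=54*b^3 + 171*b^2 - 180*b - 6*m^3 + m^2*(21*b - 54) + m*(81*b^2 + 33*b - 120)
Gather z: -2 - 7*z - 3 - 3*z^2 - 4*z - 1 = -3*z^2 - 11*z - 6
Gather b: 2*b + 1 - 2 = 2*b - 1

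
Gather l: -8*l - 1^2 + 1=-8*l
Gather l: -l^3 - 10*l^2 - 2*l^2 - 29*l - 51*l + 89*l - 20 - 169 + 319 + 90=-l^3 - 12*l^2 + 9*l + 220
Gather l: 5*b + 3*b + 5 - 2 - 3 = 8*b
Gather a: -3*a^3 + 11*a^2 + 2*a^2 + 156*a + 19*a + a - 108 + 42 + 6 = -3*a^3 + 13*a^2 + 176*a - 60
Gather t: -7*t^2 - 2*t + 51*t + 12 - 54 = -7*t^2 + 49*t - 42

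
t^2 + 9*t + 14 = (t + 2)*(t + 7)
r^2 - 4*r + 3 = (r - 3)*(r - 1)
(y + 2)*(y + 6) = y^2 + 8*y + 12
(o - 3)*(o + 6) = o^2 + 3*o - 18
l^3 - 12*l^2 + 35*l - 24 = (l - 8)*(l - 3)*(l - 1)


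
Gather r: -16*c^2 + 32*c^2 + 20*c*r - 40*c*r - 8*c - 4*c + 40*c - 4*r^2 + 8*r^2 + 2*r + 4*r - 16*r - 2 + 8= 16*c^2 + 28*c + 4*r^2 + r*(-20*c - 10) + 6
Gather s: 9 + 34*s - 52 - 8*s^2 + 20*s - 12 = -8*s^2 + 54*s - 55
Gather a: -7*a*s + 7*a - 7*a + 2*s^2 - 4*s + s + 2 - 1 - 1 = -7*a*s + 2*s^2 - 3*s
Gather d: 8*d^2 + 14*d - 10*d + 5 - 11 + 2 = 8*d^2 + 4*d - 4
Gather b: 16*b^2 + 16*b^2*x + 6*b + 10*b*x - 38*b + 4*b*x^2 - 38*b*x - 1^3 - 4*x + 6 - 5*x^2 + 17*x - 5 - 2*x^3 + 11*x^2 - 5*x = b^2*(16*x + 16) + b*(4*x^2 - 28*x - 32) - 2*x^3 + 6*x^2 + 8*x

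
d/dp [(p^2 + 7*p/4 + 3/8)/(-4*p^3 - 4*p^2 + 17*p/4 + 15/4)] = (128*p^4 + 448*p^3 + 504*p^2 + 336*p + 159)/(2*(256*p^6 + 512*p^5 - 288*p^4 - 1024*p^3 - 191*p^2 + 510*p + 225))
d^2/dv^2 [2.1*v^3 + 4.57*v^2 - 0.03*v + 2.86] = 12.6*v + 9.14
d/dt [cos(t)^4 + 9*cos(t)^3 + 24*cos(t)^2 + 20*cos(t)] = -(4*cos(t)^3 + 27*cos(t)^2 + 48*cos(t) + 20)*sin(t)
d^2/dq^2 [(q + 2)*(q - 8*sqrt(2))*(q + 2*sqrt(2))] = 6*q - 12*sqrt(2) + 4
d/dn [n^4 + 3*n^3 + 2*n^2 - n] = 4*n^3 + 9*n^2 + 4*n - 1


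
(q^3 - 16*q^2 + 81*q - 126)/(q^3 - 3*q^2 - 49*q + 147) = (q - 6)/(q + 7)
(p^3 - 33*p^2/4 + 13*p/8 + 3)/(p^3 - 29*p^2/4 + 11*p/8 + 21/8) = (p - 8)/(p - 7)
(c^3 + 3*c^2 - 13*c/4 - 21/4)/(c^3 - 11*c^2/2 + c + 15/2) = (c + 7/2)/(c - 5)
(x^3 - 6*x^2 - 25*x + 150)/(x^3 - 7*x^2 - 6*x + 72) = (x^2 - 25)/(x^2 - x - 12)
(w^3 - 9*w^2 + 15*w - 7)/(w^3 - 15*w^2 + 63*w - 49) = (w - 1)/(w - 7)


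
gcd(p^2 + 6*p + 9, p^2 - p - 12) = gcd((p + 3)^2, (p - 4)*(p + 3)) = p + 3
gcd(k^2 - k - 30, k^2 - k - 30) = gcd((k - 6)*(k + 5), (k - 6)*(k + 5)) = k^2 - k - 30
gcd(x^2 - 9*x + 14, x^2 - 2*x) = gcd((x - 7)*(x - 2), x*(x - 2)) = x - 2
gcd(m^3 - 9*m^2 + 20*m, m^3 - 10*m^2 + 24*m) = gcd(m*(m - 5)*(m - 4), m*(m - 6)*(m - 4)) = m^2 - 4*m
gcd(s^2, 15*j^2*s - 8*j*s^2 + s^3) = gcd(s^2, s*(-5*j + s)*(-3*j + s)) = s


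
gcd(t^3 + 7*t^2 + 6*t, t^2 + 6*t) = t^2 + 6*t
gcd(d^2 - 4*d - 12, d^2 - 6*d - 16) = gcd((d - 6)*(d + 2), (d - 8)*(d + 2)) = d + 2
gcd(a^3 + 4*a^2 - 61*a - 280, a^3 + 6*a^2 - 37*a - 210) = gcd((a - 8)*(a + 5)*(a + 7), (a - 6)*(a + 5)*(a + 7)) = a^2 + 12*a + 35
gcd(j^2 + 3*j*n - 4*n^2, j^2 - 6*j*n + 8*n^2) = 1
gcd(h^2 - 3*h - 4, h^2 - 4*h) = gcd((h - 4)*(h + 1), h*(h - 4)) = h - 4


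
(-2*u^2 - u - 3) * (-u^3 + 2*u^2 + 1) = 2*u^5 - 3*u^4 + u^3 - 8*u^2 - u - 3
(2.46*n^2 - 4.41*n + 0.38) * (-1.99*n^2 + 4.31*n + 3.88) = -4.8954*n^4 + 19.3785*n^3 - 10.2185*n^2 - 15.473*n + 1.4744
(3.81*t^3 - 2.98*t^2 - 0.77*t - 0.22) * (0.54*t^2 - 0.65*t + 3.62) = 2.0574*t^5 - 4.0857*t^4 + 15.3134*t^3 - 10.4059*t^2 - 2.6444*t - 0.7964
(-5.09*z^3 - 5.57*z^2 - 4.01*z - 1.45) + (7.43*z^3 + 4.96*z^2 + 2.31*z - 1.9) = 2.34*z^3 - 0.61*z^2 - 1.7*z - 3.35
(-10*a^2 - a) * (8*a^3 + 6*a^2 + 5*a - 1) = -80*a^5 - 68*a^4 - 56*a^3 + 5*a^2 + a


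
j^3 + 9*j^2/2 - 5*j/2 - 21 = (j - 2)*(j + 3)*(j + 7/2)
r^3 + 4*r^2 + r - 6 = (r - 1)*(r + 2)*(r + 3)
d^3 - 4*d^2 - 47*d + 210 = (d - 6)*(d - 5)*(d + 7)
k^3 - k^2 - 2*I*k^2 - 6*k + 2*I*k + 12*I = (k - 3)*(k + 2)*(k - 2*I)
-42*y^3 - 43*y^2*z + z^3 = (-7*y + z)*(y + z)*(6*y + z)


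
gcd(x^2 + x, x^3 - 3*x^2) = x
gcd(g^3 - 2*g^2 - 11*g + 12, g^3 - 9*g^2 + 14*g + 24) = g - 4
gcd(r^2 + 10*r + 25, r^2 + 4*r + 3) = 1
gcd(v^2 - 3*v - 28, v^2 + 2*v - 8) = v + 4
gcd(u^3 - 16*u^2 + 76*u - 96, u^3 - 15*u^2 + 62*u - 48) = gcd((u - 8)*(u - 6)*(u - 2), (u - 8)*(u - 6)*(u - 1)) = u^2 - 14*u + 48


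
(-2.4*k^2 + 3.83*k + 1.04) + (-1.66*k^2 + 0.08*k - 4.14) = -4.06*k^2 + 3.91*k - 3.1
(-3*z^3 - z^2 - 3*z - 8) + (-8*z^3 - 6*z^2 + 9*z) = -11*z^3 - 7*z^2 + 6*z - 8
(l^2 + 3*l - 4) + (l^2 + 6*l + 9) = 2*l^2 + 9*l + 5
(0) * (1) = 0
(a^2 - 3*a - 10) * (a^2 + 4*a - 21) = a^4 + a^3 - 43*a^2 + 23*a + 210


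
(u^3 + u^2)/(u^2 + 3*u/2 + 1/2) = 2*u^2/(2*u + 1)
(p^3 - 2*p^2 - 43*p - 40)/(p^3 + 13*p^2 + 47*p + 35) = (p - 8)/(p + 7)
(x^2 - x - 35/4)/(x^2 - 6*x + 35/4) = (2*x + 5)/(2*x - 5)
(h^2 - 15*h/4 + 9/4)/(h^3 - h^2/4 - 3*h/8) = 2*(h - 3)/(h*(2*h + 1))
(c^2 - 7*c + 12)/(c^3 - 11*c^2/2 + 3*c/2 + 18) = 2/(2*c + 3)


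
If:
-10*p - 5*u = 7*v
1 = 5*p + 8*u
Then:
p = -56*v/55 - 1/11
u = 7*v/11 + 2/11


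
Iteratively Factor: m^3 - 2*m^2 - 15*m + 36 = (m - 3)*(m^2 + m - 12) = (m - 3)*(m + 4)*(m - 3)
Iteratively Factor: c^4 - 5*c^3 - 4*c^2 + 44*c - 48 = (c + 3)*(c^3 - 8*c^2 + 20*c - 16) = (c - 4)*(c + 3)*(c^2 - 4*c + 4) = (c - 4)*(c - 2)*(c + 3)*(c - 2)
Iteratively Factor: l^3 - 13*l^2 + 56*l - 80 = (l - 4)*(l^2 - 9*l + 20) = (l - 5)*(l - 4)*(l - 4)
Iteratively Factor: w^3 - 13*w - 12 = (w + 1)*(w^2 - w - 12) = (w + 1)*(w + 3)*(w - 4)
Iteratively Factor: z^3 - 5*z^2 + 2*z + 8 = (z - 2)*(z^2 - 3*z - 4) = (z - 2)*(z + 1)*(z - 4)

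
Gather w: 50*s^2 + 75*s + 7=50*s^2 + 75*s + 7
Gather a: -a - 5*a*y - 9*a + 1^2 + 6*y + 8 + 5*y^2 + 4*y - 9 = a*(-5*y - 10) + 5*y^2 + 10*y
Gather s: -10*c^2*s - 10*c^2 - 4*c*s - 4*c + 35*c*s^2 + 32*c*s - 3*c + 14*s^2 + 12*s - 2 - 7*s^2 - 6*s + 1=-10*c^2 - 7*c + s^2*(35*c + 7) + s*(-10*c^2 + 28*c + 6) - 1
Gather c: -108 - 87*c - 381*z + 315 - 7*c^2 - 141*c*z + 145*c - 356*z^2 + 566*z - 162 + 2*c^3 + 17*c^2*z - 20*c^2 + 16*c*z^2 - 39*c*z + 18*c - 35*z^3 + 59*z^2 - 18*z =2*c^3 + c^2*(17*z - 27) + c*(16*z^2 - 180*z + 76) - 35*z^3 - 297*z^2 + 167*z + 45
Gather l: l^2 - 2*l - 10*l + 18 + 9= l^2 - 12*l + 27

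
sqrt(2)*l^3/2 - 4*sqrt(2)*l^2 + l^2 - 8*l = l*(l - 8)*(sqrt(2)*l/2 + 1)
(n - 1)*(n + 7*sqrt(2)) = n^2 - n + 7*sqrt(2)*n - 7*sqrt(2)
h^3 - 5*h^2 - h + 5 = (h - 5)*(h - 1)*(h + 1)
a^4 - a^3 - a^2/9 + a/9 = a*(a - 1)*(a - 1/3)*(a + 1/3)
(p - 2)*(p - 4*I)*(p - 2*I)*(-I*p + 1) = -I*p^4 - 5*p^3 + 2*I*p^3 + 10*p^2 + 2*I*p^2 - 8*p - 4*I*p + 16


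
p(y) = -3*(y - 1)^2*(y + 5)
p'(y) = -3*(y - 1)^2 - 3*(y + 5)*(2*y - 2) = 9*(-y - 3)*(y - 1)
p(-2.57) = -92.91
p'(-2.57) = 13.82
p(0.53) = -3.66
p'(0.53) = 14.93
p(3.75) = -198.52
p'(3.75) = -167.06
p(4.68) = -393.27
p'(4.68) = -254.36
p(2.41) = -44.20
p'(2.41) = -68.65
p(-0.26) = -22.58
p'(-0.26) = 31.07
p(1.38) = -2.76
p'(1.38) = -14.98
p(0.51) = -3.97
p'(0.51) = 15.48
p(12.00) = -6171.00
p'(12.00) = -1485.00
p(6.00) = -825.00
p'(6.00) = -405.00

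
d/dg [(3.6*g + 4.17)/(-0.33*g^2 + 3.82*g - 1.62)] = (1.188*g^2 + 2.7522*g - 21.7614)/(0.1089*g^4 - 2.5212*g^3 + 15.6616*g^2 - 12.3768*g + 2.6244)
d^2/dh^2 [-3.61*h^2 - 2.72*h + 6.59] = -7.22000000000000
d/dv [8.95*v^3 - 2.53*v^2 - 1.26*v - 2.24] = 26.85*v^2 - 5.06*v - 1.26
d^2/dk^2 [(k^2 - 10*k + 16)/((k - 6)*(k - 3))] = 2*(-k^3 - 6*k^2 + 108*k - 288)/(k^6 - 27*k^5 + 297*k^4 - 1701*k^3 + 5346*k^2 - 8748*k + 5832)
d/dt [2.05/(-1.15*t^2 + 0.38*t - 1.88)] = (4.715*t - 0.779)/(1.15*t^2 - 0.38*t + 1.88)^2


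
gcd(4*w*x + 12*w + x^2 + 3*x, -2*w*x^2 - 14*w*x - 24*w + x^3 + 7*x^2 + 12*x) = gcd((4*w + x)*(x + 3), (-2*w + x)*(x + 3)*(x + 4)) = x + 3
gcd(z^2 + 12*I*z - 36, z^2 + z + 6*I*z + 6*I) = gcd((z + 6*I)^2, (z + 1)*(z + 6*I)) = z + 6*I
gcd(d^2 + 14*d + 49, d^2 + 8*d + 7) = d + 7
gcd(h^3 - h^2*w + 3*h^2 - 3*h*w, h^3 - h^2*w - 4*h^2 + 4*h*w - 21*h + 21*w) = -h^2 + h*w - 3*h + 3*w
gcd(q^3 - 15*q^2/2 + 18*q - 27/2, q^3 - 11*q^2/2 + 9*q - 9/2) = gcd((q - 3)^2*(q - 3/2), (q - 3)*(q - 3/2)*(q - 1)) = q^2 - 9*q/2 + 9/2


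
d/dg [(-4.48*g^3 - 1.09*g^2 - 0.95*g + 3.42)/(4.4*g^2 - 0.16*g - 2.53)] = (-19.712*g^4 + 1.4336*g^3 + 38.3576*g^2 - 24.5806*g + 2.9507)/(19.36*g^4 - 1.408*g^3 - 22.2384*g^2 + 0.8096*g + 6.4009)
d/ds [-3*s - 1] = -3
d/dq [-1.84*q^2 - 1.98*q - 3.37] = -3.68*q - 1.98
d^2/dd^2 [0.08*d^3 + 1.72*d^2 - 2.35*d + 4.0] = 0.48*d + 3.44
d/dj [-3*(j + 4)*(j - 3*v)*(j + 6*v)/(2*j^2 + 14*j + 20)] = 3*((j + 4)*(j - 3*v)*(j + 6*v)*(2*j + 7) - (j^2 + 7*j + 10)*((j + 4)*(j - 3*v) + (j + 4)*(j + 6*v) + (j - 3*v)*(j + 6*v)))/(2*(j^2 + 7*j + 10)^2)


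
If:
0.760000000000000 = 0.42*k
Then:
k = 1.81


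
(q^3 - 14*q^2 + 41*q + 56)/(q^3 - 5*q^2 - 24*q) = (q^2 - 6*q - 7)/(q*(q + 3))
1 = 1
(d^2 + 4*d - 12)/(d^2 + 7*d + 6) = (d - 2)/(d + 1)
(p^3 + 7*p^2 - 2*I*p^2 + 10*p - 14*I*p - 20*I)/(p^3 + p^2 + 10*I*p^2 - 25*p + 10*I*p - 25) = (p^3 + p^2*(7 - 2*I) + p*(10 - 14*I) - 20*I)/(p^3 + p^2*(1 + 10*I) + p*(-25 + 10*I) - 25)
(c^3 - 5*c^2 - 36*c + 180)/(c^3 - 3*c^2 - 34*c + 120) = (c - 6)/(c - 4)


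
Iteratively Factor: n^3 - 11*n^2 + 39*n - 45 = (n - 3)*(n^2 - 8*n + 15) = (n - 3)^2*(n - 5)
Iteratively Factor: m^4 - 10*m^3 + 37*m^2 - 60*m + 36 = (m - 2)*(m^3 - 8*m^2 + 21*m - 18) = (m - 3)*(m - 2)*(m^2 - 5*m + 6) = (m - 3)*(m - 2)^2*(m - 3)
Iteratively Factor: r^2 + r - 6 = (r - 2)*(r + 3)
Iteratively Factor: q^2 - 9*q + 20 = (q - 5)*(q - 4)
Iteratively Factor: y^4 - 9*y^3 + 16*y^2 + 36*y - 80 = (y - 2)*(y^3 - 7*y^2 + 2*y + 40) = (y - 5)*(y - 2)*(y^2 - 2*y - 8) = (y - 5)*(y - 2)*(y + 2)*(y - 4)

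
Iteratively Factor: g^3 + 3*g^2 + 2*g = (g)*(g^2 + 3*g + 2) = g*(g + 1)*(g + 2)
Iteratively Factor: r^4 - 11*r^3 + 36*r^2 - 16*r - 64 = (r - 4)*(r^3 - 7*r^2 + 8*r + 16) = (r - 4)^2*(r^2 - 3*r - 4) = (r - 4)^3*(r + 1)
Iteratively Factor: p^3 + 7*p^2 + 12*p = (p + 4)*(p^2 + 3*p) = p*(p + 4)*(p + 3)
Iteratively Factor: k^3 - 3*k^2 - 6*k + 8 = (k - 4)*(k^2 + k - 2) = (k - 4)*(k + 2)*(k - 1)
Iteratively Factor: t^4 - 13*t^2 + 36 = (t + 3)*(t^3 - 3*t^2 - 4*t + 12) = (t + 2)*(t + 3)*(t^2 - 5*t + 6) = (t - 2)*(t + 2)*(t + 3)*(t - 3)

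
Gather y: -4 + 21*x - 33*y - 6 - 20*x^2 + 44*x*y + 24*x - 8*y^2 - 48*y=-20*x^2 + 45*x - 8*y^2 + y*(44*x - 81) - 10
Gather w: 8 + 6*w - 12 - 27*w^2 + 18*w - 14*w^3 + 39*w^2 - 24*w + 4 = -14*w^3 + 12*w^2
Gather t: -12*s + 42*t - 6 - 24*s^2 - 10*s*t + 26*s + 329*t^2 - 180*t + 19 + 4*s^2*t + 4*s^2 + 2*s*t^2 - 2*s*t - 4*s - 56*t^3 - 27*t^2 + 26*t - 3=-20*s^2 + 10*s - 56*t^3 + t^2*(2*s + 302) + t*(4*s^2 - 12*s - 112) + 10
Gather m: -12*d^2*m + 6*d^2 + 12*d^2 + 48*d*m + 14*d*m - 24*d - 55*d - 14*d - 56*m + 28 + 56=18*d^2 - 93*d + m*(-12*d^2 + 62*d - 56) + 84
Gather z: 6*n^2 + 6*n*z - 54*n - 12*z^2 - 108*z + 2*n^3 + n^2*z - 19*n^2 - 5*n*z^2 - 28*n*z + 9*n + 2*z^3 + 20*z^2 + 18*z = 2*n^3 - 13*n^2 - 45*n + 2*z^3 + z^2*(8 - 5*n) + z*(n^2 - 22*n - 90)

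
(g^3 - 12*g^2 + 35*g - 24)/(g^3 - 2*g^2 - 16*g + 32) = (g^3 - 12*g^2 + 35*g - 24)/(g^3 - 2*g^2 - 16*g + 32)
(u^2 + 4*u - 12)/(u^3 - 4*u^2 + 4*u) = (u + 6)/(u*(u - 2))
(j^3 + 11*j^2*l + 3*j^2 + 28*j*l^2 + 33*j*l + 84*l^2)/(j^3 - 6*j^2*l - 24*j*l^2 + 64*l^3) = (j^2 + 7*j*l + 3*j + 21*l)/(j^2 - 10*j*l + 16*l^2)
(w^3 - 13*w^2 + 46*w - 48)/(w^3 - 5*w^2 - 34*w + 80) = (w - 3)/(w + 5)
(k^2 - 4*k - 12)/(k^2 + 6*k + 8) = (k - 6)/(k + 4)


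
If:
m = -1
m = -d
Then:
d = 1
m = -1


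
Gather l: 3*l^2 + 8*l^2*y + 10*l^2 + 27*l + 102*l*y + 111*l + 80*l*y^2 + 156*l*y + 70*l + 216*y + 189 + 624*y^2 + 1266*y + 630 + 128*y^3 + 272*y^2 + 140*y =l^2*(8*y + 13) + l*(80*y^2 + 258*y + 208) + 128*y^3 + 896*y^2 + 1622*y + 819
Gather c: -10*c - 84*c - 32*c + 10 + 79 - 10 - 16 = 63 - 126*c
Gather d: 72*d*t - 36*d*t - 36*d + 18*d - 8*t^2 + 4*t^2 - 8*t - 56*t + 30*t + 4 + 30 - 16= d*(36*t - 18) - 4*t^2 - 34*t + 18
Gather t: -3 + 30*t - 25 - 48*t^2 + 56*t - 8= -48*t^2 + 86*t - 36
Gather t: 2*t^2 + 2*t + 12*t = 2*t^2 + 14*t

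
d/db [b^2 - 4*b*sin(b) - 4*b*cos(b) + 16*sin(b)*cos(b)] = -4*sqrt(2)*b*cos(b + pi/4) + 2*b - 4*sqrt(2)*sin(b + pi/4) + 16*cos(2*b)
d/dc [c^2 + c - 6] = 2*c + 1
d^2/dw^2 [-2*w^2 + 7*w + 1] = -4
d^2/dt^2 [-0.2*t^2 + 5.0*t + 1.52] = -0.400000000000000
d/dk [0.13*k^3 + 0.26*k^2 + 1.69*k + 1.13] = 0.39*k^2 + 0.52*k + 1.69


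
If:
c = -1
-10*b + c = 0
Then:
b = -1/10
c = -1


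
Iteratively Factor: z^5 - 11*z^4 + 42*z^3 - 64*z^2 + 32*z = (z - 4)*(z^4 - 7*z^3 + 14*z^2 - 8*z) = (z - 4)*(z - 1)*(z^3 - 6*z^2 + 8*z) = (z - 4)^2*(z - 1)*(z^2 - 2*z) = (z - 4)^2*(z - 2)*(z - 1)*(z)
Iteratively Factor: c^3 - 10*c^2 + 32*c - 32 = (c - 2)*(c^2 - 8*c + 16) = (c - 4)*(c - 2)*(c - 4)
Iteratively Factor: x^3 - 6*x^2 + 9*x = (x - 3)*(x^2 - 3*x) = x*(x - 3)*(x - 3)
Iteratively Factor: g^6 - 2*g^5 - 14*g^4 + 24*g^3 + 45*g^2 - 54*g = (g - 3)*(g^5 + g^4 - 11*g^3 - 9*g^2 + 18*g) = (g - 3)*(g - 1)*(g^4 + 2*g^3 - 9*g^2 - 18*g) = (g - 3)^2*(g - 1)*(g^3 + 5*g^2 + 6*g) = g*(g - 3)^2*(g - 1)*(g^2 + 5*g + 6) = g*(g - 3)^2*(g - 1)*(g + 2)*(g + 3)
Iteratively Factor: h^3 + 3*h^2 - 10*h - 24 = (h + 4)*(h^2 - h - 6) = (h - 3)*(h + 4)*(h + 2)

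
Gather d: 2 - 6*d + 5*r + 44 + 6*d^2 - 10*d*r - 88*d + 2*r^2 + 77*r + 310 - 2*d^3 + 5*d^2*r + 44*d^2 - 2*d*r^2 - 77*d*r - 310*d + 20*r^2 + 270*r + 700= -2*d^3 + d^2*(5*r + 50) + d*(-2*r^2 - 87*r - 404) + 22*r^2 + 352*r + 1056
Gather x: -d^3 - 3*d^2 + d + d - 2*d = -d^3 - 3*d^2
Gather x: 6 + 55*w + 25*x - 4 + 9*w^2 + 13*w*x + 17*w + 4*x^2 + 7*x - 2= 9*w^2 + 72*w + 4*x^2 + x*(13*w + 32)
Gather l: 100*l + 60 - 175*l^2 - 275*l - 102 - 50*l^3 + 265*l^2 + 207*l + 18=-50*l^3 + 90*l^2 + 32*l - 24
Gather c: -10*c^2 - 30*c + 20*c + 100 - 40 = -10*c^2 - 10*c + 60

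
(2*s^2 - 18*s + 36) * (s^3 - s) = 2*s^5 - 18*s^4 + 34*s^3 + 18*s^2 - 36*s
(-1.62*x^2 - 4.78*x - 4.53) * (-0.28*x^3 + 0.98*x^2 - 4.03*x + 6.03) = 0.4536*x^5 - 0.2492*x^4 + 3.1126*x^3 + 5.0554*x^2 - 10.5675*x - 27.3159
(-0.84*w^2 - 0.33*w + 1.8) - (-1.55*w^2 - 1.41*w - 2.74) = 0.71*w^2 + 1.08*w + 4.54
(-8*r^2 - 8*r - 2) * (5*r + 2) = -40*r^3 - 56*r^2 - 26*r - 4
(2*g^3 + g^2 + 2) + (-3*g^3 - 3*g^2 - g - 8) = -g^3 - 2*g^2 - g - 6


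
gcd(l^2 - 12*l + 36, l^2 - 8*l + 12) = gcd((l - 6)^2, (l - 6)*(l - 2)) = l - 6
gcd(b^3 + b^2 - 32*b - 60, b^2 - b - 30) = b^2 - b - 30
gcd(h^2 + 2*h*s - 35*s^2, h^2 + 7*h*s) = h + 7*s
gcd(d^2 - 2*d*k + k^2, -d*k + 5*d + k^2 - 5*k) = d - k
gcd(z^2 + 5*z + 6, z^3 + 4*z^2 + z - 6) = z^2 + 5*z + 6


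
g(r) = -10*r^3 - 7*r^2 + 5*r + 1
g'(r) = -30*r^2 - 14*r + 5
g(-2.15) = 57.28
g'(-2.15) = -103.58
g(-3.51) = 329.64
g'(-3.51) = -315.46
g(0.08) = 1.35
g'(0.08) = 3.69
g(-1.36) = 6.41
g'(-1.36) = -31.45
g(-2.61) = 118.06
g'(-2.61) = -162.82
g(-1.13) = 0.84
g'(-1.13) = -17.49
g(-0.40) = -1.48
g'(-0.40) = 5.80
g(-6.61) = 2550.15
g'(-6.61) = -1213.22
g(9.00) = -7811.00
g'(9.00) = -2551.00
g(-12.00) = 16213.00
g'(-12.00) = -4147.00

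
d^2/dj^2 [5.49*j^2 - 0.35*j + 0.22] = 10.9800000000000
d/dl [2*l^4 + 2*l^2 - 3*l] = 8*l^3 + 4*l - 3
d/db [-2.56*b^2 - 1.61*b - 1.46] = -5.12*b - 1.61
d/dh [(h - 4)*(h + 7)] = 2*h + 3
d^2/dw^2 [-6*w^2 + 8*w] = -12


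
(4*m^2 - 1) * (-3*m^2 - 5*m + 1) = -12*m^4 - 20*m^3 + 7*m^2 + 5*m - 1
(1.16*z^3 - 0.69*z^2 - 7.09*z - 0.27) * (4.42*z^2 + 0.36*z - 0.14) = 5.1272*z^5 - 2.6322*z^4 - 31.7486*z^3 - 3.6492*z^2 + 0.8954*z + 0.0378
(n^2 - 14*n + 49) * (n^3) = n^5 - 14*n^4 + 49*n^3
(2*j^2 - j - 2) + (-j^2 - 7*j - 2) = j^2 - 8*j - 4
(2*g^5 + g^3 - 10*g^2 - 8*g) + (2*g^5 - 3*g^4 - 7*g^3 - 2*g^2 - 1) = 4*g^5 - 3*g^4 - 6*g^3 - 12*g^2 - 8*g - 1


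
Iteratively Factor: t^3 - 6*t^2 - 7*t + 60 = (t + 3)*(t^2 - 9*t + 20) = (t - 5)*(t + 3)*(t - 4)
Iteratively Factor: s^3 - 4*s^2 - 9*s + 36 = (s - 4)*(s^2 - 9) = (s - 4)*(s + 3)*(s - 3)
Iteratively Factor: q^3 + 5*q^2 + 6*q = (q + 2)*(q^2 + 3*q) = q*(q + 2)*(q + 3)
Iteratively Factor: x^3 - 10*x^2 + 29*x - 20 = (x - 1)*(x^2 - 9*x + 20) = (x - 4)*(x - 1)*(x - 5)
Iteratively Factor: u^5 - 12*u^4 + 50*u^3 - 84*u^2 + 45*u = (u - 3)*(u^4 - 9*u^3 + 23*u^2 - 15*u) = (u - 3)^2*(u^3 - 6*u^2 + 5*u) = (u - 5)*(u - 3)^2*(u^2 - u) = u*(u - 5)*(u - 3)^2*(u - 1)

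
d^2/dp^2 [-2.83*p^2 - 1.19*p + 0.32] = -5.66000000000000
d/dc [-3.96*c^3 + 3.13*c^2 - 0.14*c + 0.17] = -11.88*c^2 + 6.26*c - 0.14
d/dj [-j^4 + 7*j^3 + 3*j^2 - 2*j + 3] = -4*j^3 + 21*j^2 + 6*j - 2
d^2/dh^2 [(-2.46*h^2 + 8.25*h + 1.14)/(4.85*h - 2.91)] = 244.840998/(114.084125*h^3 - 205.351425*h^2 + 123.210855*h - 24.642171)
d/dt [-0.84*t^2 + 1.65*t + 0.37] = 1.65 - 1.68*t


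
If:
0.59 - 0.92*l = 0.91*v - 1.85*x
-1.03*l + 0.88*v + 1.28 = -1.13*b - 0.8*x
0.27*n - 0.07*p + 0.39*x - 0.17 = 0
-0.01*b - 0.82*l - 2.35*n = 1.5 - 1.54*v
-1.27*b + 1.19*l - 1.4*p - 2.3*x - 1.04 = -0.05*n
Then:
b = 3.15492908439818*x - 3.73892152956027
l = 3.20580089157172*x - 1.23689564877602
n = 1.05355598513983 - 1.92371156564773*x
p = 1.63514451411077 - 1.84860175321266*x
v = 1.89883955700432 - 1.20806243983075*x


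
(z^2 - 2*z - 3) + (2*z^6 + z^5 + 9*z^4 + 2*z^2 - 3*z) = 2*z^6 + z^5 + 9*z^4 + 3*z^2 - 5*z - 3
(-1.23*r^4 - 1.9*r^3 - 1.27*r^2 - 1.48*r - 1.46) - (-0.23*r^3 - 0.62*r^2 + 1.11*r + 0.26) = -1.23*r^4 - 1.67*r^3 - 0.65*r^2 - 2.59*r - 1.72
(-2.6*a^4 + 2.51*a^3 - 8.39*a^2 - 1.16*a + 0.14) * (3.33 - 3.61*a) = 9.386*a^5 - 17.7191*a^4 + 38.6462*a^3 - 23.7511*a^2 - 4.3682*a + 0.4662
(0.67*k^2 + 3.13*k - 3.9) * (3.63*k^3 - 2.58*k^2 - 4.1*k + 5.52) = 2.4321*k^5 + 9.6333*k^4 - 24.9794*k^3 + 0.927400000000001*k^2 + 33.2676*k - 21.528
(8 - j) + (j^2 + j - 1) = j^2 + 7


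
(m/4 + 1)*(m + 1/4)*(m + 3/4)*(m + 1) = m^4/4 + 3*m^3/2 + 147*m^2/64 + 79*m/64 + 3/16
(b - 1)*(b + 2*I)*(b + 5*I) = b^3 - b^2 + 7*I*b^2 - 10*b - 7*I*b + 10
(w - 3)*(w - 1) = w^2 - 4*w + 3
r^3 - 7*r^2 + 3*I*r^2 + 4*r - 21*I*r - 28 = (r - 7)*(r - I)*(r + 4*I)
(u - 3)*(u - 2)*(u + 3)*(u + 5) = u^4 + 3*u^3 - 19*u^2 - 27*u + 90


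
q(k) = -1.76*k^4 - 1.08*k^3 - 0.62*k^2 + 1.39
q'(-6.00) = 1411.44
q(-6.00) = -2068.61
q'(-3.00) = 164.64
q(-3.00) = -117.59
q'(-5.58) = 1129.17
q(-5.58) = -1536.55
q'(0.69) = -4.71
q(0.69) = 0.34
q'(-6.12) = 1499.95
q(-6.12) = -2243.26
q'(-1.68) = 26.32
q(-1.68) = -9.26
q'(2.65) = -157.05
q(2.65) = -109.86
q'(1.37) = -25.88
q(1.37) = -8.75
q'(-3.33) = 228.16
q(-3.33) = -182.02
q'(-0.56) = 0.91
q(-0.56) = 1.21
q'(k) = -7.04*k^3 - 3.24*k^2 - 1.24*k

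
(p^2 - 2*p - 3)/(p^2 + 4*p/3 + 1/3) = 3*(p - 3)/(3*p + 1)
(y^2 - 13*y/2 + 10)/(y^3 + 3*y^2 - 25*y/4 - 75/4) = 2*(y - 4)/(2*y^2 + 11*y + 15)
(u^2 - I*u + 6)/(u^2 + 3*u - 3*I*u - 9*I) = (u + 2*I)/(u + 3)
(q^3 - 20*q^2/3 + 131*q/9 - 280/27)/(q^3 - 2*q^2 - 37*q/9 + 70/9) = (q - 8/3)/(q + 2)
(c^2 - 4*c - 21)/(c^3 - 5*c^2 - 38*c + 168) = (c + 3)/(c^2 + 2*c - 24)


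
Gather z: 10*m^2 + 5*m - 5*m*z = 10*m^2 - 5*m*z + 5*m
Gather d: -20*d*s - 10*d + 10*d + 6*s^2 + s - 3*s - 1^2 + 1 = -20*d*s + 6*s^2 - 2*s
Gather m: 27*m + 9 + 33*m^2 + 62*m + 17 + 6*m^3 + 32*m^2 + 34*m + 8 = 6*m^3 + 65*m^2 + 123*m + 34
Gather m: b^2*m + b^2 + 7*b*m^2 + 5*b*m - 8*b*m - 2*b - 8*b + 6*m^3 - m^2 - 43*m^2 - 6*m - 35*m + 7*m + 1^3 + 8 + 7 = b^2 - 10*b + 6*m^3 + m^2*(7*b - 44) + m*(b^2 - 3*b - 34) + 16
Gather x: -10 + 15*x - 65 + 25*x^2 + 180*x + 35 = 25*x^2 + 195*x - 40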